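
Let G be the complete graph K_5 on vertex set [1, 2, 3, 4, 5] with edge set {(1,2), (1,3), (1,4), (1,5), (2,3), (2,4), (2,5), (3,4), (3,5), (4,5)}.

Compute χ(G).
Clique number ω(G) = 5 (lower bound: χ ≥ ω).
The clique on [1, 2, 3, 4, 5] has size 5, forcing χ ≥ 5, and the coloring below uses 5 colors, so χ(G) = 5.
A valid 5-coloring: color 1: [2]; color 2: [5]; color 3: [1]; color 4: [4]; color 5: [3].

χ(G) = 5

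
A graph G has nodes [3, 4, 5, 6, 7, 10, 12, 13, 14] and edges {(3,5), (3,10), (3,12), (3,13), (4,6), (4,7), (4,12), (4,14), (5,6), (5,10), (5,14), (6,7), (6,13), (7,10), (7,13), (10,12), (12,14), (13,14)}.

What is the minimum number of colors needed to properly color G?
χ(G) = 3

Clique number ω(G) = 3 (lower bound: χ ≥ ω).
The clique on [3, 10, 12] has size 3, forcing χ ≥ 3, and the coloring below uses 3 colors, so χ(G) = 3.
A valid 3-coloring: color 1: [4, 10, 13]; color 2: [5, 7, 12]; color 3: [3, 6, 14].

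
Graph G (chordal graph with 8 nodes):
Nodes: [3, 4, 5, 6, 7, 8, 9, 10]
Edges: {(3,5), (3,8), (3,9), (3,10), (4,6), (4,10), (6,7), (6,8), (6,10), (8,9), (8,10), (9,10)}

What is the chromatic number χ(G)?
Clique number ω(G) = 4 (lower bound: χ ≥ ω).
The clique on [3, 8, 9, 10] has size 4, forcing χ ≥ 4, and the coloring below uses 4 colors, so χ(G) = 4.
A valid 4-coloring: color 1: [5, 7, 10]; color 2: [3, 6]; color 3: [4, 8]; color 4: [9].

χ(G) = 4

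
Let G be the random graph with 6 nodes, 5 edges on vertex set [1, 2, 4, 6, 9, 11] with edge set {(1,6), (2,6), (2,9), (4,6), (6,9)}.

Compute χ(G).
Clique number ω(G) = 3 (lower bound: χ ≥ ω).
The clique on [2, 6, 9] has size 3, forcing χ ≥ 3, and the coloring below uses 3 colors, so χ(G) = 3.
A valid 3-coloring: color 1: [6, 11]; color 2: [1, 2, 4]; color 3: [9].

χ(G) = 3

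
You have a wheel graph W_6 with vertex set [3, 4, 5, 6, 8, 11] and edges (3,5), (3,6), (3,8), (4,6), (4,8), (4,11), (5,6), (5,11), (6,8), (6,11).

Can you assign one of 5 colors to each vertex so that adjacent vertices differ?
Yes, G is 5-colorable

A valid 5-coloring: color 1: [6]; color 2: [8, 11]; color 3: [4, 5]; color 4: [3].
(χ(G) = 4 ≤ 5.)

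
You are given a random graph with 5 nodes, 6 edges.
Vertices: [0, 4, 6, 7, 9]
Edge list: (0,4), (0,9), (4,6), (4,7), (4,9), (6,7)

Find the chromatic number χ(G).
Clique number ω(G) = 3 (lower bound: χ ≥ ω).
The clique on [0, 4, 9] has size 3, forcing χ ≥ 3, and the coloring below uses 3 colors, so χ(G) = 3.
A valid 3-coloring: color 1: [4]; color 2: [0, 7]; color 3: [6, 9].

χ(G) = 3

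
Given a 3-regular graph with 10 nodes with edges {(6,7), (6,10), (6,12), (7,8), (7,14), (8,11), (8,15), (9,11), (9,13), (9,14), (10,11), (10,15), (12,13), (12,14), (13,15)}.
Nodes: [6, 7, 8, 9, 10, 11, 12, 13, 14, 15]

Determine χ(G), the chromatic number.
χ(G) = 3

Clique number ω(G) = 2 (lower bound: χ ≥ ω).
Odd cycle [13, 15, 10, 11, 9] needs 3 colors (χ ≥ 3).
The coloring below uses 3 colors, so χ(G) = 3.
A valid 3-coloring: color 1: [6, 11, 13, 14]; color 2: [8, 9, 10, 12]; color 3: [7, 15].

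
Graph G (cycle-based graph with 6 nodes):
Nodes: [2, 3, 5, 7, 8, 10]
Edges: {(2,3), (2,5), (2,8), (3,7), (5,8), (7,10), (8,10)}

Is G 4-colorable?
A valid 4-coloring: color 1: [3, 8]; color 2: [2, 7]; color 3: [5, 10].
(χ(G) = 3 ≤ 4.)

Yes, G is 4-colorable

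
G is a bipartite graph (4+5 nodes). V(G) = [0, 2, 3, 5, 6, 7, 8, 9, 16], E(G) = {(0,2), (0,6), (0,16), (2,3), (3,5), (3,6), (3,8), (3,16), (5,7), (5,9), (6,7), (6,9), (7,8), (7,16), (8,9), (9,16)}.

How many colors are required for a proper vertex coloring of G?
Clique number ω(G) = 2 (lower bound: χ ≥ ω).
The graph is bipartite (no odd cycle), so 2 colors suffice: χ(G) = 2.
A valid 2-coloring: color 1: [0, 3, 7, 9]; color 2: [2, 5, 6, 8, 16].

χ(G) = 2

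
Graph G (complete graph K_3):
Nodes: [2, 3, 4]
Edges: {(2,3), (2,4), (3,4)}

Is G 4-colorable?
A valid 4-coloring: color 1: [3]; color 2: [2]; color 3: [4].
(χ(G) = 3 ≤ 4.)

Yes, G is 4-colorable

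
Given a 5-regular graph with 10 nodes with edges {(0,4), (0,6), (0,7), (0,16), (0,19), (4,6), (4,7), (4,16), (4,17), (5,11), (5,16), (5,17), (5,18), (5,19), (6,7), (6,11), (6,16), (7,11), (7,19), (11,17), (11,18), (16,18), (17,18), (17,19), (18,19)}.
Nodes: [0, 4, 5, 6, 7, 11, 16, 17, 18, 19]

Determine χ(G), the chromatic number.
χ(G) = 4

Clique number ω(G) = 4 (lower bound: χ ≥ ω).
The clique on [0, 4, 6, 16] has size 4, forcing χ ≥ 4, and the coloring below uses 4 colors, so χ(G) = 4.
A valid 4-coloring: color 1: [7, 16, 17]; color 2: [4, 11, 19]; color 3: [0, 5]; color 4: [6, 18].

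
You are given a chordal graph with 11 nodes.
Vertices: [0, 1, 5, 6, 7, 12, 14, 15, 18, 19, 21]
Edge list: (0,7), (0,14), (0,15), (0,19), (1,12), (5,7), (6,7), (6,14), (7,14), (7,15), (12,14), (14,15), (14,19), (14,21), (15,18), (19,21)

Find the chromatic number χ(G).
χ(G) = 4

Clique number ω(G) = 4 (lower bound: χ ≥ ω).
The clique on [0, 7, 14, 15] has size 4, forcing χ ≥ 4, and the coloring below uses 4 colors, so χ(G) = 4.
A valid 4-coloring: color 1: [1, 5, 14, 18]; color 2: [7, 12, 19]; color 3: [6, 15, 21]; color 4: [0].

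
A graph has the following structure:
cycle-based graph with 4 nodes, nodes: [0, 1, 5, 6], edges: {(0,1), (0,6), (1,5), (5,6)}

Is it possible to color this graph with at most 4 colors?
A valid 4-coloring: color 1: [1, 6]; color 2: [0, 5].
(χ(G) = 2 ≤ 4.)

Yes, G is 4-colorable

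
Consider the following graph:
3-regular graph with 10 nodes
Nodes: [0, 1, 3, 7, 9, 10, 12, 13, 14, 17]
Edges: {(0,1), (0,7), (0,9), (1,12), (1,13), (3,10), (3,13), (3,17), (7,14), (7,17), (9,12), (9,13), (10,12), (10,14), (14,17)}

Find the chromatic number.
χ(G) = 3

Clique number ω(G) = 3 (lower bound: χ ≥ ω).
The clique on [7, 14, 17] has size 3, forcing χ ≥ 3, and the coloring below uses 3 colors, so χ(G) = 3.
A valid 3-coloring: color 1: [1, 3, 9, 14]; color 2: [0, 12, 13, 17]; color 3: [7, 10].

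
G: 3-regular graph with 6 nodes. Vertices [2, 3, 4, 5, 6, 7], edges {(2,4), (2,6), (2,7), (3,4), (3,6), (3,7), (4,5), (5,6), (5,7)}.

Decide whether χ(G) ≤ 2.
A valid 2-coloring: color 1: [2, 3, 5]; color 2: [4, 6, 7].
(χ(G) = 2 ≤ 2.)

Yes, G is 2-colorable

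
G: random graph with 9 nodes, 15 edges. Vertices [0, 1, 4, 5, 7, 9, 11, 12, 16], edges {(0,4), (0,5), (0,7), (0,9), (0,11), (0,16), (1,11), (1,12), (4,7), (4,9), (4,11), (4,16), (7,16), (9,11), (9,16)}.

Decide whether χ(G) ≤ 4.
A valid 4-coloring: color 1: [0, 1]; color 2: [4, 5, 12]; color 3: [11, 16]; color 4: [7, 9].
(χ(G) = 4 ≤ 4.)

Yes, G is 4-colorable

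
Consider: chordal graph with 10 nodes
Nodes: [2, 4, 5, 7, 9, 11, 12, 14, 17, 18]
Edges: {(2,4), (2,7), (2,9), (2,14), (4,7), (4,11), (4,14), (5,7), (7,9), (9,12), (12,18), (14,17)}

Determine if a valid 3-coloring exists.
A valid 3-coloring: color 1: [2, 5, 11, 12, 17]; color 2: [7, 14, 18]; color 3: [4, 9].
(χ(G) = 3 ≤ 3.)

Yes, G is 3-colorable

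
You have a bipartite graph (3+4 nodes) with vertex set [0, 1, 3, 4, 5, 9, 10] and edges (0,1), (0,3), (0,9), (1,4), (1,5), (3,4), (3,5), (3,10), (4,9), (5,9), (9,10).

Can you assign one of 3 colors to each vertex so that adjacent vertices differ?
Yes, G is 3-colorable

A valid 3-coloring: color 1: [1, 3, 9]; color 2: [0, 4, 5, 10].
(χ(G) = 2 ≤ 3.)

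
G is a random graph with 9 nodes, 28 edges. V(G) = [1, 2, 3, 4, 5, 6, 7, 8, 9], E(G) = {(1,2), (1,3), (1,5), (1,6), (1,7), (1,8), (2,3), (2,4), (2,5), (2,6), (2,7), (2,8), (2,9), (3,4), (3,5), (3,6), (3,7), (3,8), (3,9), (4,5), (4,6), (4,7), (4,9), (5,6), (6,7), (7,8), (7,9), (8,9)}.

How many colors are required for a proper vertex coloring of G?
χ(G) = 6

Clique number ω(G) = 5 (lower bound: χ ≥ ω).
Odd cycle [9, 8, 1, 6, 4] needs 3 colors (χ ≥ 3).
Vertex 7 is adjacent to every vertex of [1, 4, 6, 8, 9], which already need 3 colors among themselves, so 7 needs a new color (χ ≥ 4).
Vertex 3 is adjacent to every vertex of [1, 4, 6, 7, 8, 9], which already need 4 colors among themselves, so 3 needs a new color (χ ≥ 5).
Vertex 2 is adjacent to every vertex of [1, 3, 4, 6, 7, 8, 9], which already need 5 colors among themselves, so 2 needs a new color (χ ≥ 6).
The coloring below uses 6 colors, so χ(G) = 6.
A valid 6-coloring: color 1: [2]; color 2: [3]; color 3: [5, 7]; color 4: [6, 8]; color 5: [1, 4]; color 6: [9].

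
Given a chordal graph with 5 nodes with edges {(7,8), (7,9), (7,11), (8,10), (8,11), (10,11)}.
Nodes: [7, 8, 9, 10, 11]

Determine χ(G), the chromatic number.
Clique number ω(G) = 3 (lower bound: χ ≥ ω).
The clique on [8, 10, 11] has size 3, forcing χ ≥ 3, and the coloring below uses 3 colors, so χ(G) = 3.
A valid 3-coloring: color 1: [7, 10]; color 2: [9, 11]; color 3: [8].

χ(G) = 3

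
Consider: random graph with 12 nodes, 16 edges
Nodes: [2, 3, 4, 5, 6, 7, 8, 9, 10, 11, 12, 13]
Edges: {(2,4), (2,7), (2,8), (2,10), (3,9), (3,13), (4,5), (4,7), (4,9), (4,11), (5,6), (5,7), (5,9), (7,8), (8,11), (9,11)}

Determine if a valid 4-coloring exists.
Yes, G is 4-colorable

A valid 4-coloring: color 1: [3, 4, 6, 8, 10, 12]; color 2: [2, 5, 11, 13]; color 3: [7, 9].
(χ(G) = 3 ≤ 4.)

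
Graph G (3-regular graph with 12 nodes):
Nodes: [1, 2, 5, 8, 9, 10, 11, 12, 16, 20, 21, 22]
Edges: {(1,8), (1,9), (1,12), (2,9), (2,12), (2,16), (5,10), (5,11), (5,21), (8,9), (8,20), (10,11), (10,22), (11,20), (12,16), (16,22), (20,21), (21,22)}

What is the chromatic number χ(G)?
Clique number ω(G) = 3 (lower bound: χ ≥ ω).
The clique on [1, 8, 9] has size 3, forcing χ ≥ 3, and the coloring below uses 3 colors, so χ(G) = 3.
A valid 3-coloring: color 1: [1, 2, 5, 20, 22]; color 2: [8, 11, 12, 21]; color 3: [9, 10, 16].

χ(G) = 3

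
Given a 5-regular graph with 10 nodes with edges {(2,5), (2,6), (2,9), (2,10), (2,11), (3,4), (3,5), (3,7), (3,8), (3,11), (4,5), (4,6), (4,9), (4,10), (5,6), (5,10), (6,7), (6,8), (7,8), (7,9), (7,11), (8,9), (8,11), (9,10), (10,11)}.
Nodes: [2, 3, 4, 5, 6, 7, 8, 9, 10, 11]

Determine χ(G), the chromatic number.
Clique number ω(G) = 4 (lower bound: χ ≥ ω).
The clique on [3, 7, 8, 11] has size 4, forcing χ ≥ 4, and the coloring below uses 4 colors, so χ(G) = 4.
A valid 4-coloring: color 1: [3, 6, 9]; color 2: [2, 4, 7]; color 3: [5, 11]; color 4: [8, 10].

χ(G) = 4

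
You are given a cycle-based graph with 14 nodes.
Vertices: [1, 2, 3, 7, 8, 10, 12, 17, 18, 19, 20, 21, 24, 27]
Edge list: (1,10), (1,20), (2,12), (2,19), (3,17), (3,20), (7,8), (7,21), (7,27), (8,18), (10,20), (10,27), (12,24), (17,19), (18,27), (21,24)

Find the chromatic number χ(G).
Clique number ω(G) = 3 (lower bound: χ ≥ ω).
The clique on [1, 10, 20] has size 3, forcing χ ≥ 3, and the coloring below uses 3 colors, so χ(G) = 3.
A valid 3-coloring: color 1: [2, 8, 17, 20, 21, 27]; color 2: [3, 7, 10, 18, 19, 24]; color 3: [1, 12].

χ(G) = 3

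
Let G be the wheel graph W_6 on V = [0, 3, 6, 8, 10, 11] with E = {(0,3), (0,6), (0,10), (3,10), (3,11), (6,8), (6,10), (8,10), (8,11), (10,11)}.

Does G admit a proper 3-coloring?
Odd cycle [8, 6, 0, 3, 11] needs 3 colors (χ ≥ 3).
Vertex 10 is adjacent to every vertex of [0, 3, 6, 8, 11], which already need 3 colors among themselves, so 10 needs a new color (χ ≥ 4).
Hence χ(G) ≥ 4 > 3, so no proper 3-coloring exists.

No, G is not 3-colorable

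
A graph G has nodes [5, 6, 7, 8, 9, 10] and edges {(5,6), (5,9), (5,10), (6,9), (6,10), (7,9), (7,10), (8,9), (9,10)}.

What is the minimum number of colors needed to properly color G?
Clique number ω(G) = 4 (lower bound: χ ≥ ω).
The clique on [5, 6, 9, 10] has size 4, forcing χ ≥ 4, and the coloring below uses 4 colors, so χ(G) = 4.
A valid 4-coloring: color 1: [9]; color 2: [8, 10]; color 3: [6, 7]; color 4: [5].

χ(G) = 4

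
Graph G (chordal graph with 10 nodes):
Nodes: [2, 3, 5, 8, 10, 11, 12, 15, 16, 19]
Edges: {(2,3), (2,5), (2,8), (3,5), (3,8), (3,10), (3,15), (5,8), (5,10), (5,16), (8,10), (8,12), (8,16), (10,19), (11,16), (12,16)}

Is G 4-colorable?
A valid 4-coloring: color 1: [8, 11, 15, 19]; color 2: [5, 12]; color 3: [3, 16]; color 4: [2, 10].
(χ(G) = 4 ≤ 4.)

Yes, G is 4-colorable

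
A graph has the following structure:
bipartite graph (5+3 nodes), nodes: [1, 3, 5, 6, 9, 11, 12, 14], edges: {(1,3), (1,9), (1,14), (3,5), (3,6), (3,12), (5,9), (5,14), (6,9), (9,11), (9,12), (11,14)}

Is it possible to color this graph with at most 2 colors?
A valid 2-coloring: color 1: [3, 9, 14]; color 2: [1, 5, 6, 11, 12].
(χ(G) = 2 ≤ 2.)

Yes, G is 2-colorable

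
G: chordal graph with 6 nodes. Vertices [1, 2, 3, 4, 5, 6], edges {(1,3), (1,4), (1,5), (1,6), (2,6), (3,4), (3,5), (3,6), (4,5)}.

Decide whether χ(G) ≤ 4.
Yes, G is 4-colorable

A valid 4-coloring: color 1: [1, 2]; color 2: [3]; color 3: [4, 6]; color 4: [5].
(χ(G) = 4 ≤ 4.)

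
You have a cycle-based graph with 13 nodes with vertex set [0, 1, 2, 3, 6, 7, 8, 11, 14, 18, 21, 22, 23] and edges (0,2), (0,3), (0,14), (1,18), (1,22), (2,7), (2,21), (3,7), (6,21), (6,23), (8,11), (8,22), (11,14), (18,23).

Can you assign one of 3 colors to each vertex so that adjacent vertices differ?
Yes, G is 3-colorable

A valid 3-coloring: color 1: [2, 3, 6, 11, 18, 22]; color 2: [0, 1, 7, 8, 21, 23]; color 3: [14].
(χ(G) = 3 ≤ 3.)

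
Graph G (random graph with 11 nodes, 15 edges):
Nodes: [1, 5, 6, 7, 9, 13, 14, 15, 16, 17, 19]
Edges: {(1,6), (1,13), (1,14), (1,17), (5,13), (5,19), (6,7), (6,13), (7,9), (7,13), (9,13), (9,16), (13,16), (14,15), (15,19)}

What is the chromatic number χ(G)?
χ(G) = 3

Clique number ω(G) = 3 (lower bound: χ ≥ ω).
The clique on [9, 13, 16] has size 3, forcing χ ≥ 3, and the coloring below uses 3 colors, so χ(G) = 3.
A valid 3-coloring: color 1: [13, 14, 17, 19]; color 2: [1, 5, 7, 15, 16]; color 3: [6, 9].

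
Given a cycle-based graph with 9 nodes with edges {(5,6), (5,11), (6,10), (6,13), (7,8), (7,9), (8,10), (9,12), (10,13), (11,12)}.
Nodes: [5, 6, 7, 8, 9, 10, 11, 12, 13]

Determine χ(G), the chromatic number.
χ(G) = 3

Clique number ω(G) = 3 (lower bound: χ ≥ ω).
The clique on [6, 10, 13] has size 3, forcing χ ≥ 3, and the coloring below uses 3 colors, so χ(G) = 3.
A valid 3-coloring: color 1: [6, 8, 9, 11]; color 2: [5, 7, 10, 12]; color 3: [13].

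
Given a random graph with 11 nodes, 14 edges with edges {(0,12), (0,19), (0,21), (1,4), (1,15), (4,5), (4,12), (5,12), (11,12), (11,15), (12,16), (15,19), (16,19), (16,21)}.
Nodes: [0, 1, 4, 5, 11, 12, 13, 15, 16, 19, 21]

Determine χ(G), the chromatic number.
Clique number ω(G) = 3 (lower bound: χ ≥ ω).
The clique on [4, 5, 12] has size 3, forcing χ ≥ 3, and the coloring below uses 3 colors, so χ(G) = 3.
A valid 3-coloring: color 1: [1, 12, 13, 19, 21]; color 2: [0, 4, 15, 16]; color 3: [5, 11].

χ(G) = 3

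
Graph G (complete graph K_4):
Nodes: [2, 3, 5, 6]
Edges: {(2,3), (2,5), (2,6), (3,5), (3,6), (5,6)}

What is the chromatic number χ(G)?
χ(G) = 4

Clique number ω(G) = 4 (lower bound: χ ≥ ω).
The clique on [2, 3, 5, 6] has size 4, forcing χ ≥ 4, and the coloring below uses 4 colors, so χ(G) = 4.
A valid 4-coloring: color 1: [3]; color 2: [2]; color 3: [5]; color 4: [6].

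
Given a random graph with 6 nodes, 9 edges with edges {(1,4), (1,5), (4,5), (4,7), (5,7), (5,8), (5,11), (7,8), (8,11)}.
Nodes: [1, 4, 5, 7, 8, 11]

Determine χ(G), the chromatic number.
Clique number ω(G) = 3 (lower bound: χ ≥ ω).
The clique on [5, 8, 11] has size 3, forcing χ ≥ 3, and the coloring below uses 3 colors, so χ(G) = 3.
A valid 3-coloring: color 1: [5]; color 2: [4, 8]; color 3: [1, 7, 11].

χ(G) = 3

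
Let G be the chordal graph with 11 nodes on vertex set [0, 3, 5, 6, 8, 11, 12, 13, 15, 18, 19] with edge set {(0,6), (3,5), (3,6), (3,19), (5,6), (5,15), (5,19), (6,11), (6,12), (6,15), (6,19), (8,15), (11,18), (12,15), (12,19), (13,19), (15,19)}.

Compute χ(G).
χ(G) = 4

Clique number ω(G) = 4 (lower bound: χ ≥ ω).
The clique on [6, 12, 15, 19] has size 4, forcing χ ≥ 4, and the coloring below uses 4 colors, so χ(G) = 4.
A valid 4-coloring: color 1: [6, 8, 13, 18]; color 2: [0, 11, 19]; color 3: [3, 15]; color 4: [5, 12].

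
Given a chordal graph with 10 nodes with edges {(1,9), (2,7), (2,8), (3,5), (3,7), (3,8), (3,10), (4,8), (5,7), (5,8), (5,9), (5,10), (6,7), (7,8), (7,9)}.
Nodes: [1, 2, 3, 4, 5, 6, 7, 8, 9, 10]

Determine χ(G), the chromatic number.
Clique number ω(G) = 4 (lower bound: χ ≥ ω).
The clique on [3, 5, 7, 8] has size 4, forcing χ ≥ 4, and the coloring below uses 4 colors, so χ(G) = 4.
A valid 4-coloring: color 1: [1, 4, 7, 10]; color 2: [2, 5, 6]; color 3: [8, 9]; color 4: [3].

χ(G) = 4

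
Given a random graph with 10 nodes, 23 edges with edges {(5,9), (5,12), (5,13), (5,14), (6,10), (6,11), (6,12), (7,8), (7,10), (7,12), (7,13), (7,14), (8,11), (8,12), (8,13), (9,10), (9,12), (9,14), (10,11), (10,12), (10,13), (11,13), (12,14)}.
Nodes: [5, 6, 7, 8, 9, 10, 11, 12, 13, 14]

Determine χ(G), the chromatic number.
Clique number ω(G) = 4 (lower bound: χ ≥ ω).
The clique on [5, 9, 12, 14] has size 4, forcing χ ≥ 4, and the coloring below uses 4 colors, so χ(G) = 4.
A valid 4-coloring: color 1: [12, 13]; color 2: [5, 8, 10]; color 3: [7, 9, 11]; color 4: [6, 14].

χ(G) = 4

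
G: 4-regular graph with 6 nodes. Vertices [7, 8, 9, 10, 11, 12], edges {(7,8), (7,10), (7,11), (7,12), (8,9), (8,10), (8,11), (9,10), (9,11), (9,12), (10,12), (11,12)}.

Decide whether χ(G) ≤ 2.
No, G is not 2-colorable

The clique on vertices [8, 9, 10] has size 3 > 2, so it alone needs 3 colors.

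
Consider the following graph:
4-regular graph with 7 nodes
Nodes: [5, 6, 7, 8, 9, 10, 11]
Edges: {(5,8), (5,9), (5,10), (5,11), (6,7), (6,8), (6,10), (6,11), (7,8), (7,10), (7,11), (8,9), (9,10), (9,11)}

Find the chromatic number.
χ(G) = 3

Clique number ω(G) = 3 (lower bound: χ ≥ ω).
The clique on [5, 8, 9] has size 3, forcing χ ≥ 3, and the coloring below uses 3 colors, so χ(G) = 3.
A valid 3-coloring: color 1: [8, 10, 11]; color 2: [5, 6]; color 3: [7, 9].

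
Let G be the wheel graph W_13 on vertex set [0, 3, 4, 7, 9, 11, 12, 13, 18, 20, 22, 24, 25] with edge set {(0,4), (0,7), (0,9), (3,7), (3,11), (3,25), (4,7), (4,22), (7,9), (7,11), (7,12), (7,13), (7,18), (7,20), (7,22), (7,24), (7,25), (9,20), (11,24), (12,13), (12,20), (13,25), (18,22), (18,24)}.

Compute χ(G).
χ(G) = 3

Clique number ω(G) = 3 (lower bound: χ ≥ ω).
The clique on [0, 7, 9] has size 3, forcing χ ≥ 3, and the coloring below uses 3 colors, so χ(G) = 3.
A valid 3-coloring: color 1: [7]; color 2: [4, 9, 11, 12, 18, 25]; color 3: [0, 3, 13, 20, 22, 24].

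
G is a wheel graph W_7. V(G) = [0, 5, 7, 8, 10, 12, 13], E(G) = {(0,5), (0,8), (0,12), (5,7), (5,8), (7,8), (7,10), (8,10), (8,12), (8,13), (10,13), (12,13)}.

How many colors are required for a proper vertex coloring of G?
Clique number ω(G) = 3 (lower bound: χ ≥ ω).
The clique on [0, 8, 12] has size 3, forcing χ ≥ 3, and the coloring below uses 3 colors, so χ(G) = 3.
A valid 3-coloring: color 1: [8]; color 2: [5, 10, 12]; color 3: [0, 7, 13].

χ(G) = 3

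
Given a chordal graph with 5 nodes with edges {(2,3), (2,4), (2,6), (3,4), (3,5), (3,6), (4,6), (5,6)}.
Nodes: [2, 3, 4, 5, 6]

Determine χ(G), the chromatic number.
χ(G) = 4

Clique number ω(G) = 4 (lower bound: χ ≥ ω).
The clique on [2, 3, 4, 6] has size 4, forcing χ ≥ 4, and the coloring below uses 4 colors, so χ(G) = 4.
A valid 4-coloring: color 1: [6]; color 2: [3]; color 3: [2, 5]; color 4: [4].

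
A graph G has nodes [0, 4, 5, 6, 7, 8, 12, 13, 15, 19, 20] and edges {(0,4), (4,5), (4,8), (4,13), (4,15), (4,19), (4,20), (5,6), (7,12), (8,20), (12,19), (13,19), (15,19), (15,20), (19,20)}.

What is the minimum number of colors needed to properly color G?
Clique number ω(G) = 4 (lower bound: χ ≥ ω).
The clique on [4, 15, 19, 20] has size 4, forcing χ ≥ 4, and the coloring below uses 4 colors, so χ(G) = 4.
A valid 4-coloring: color 1: [4, 6, 12]; color 2: [0, 5, 7, 8, 19]; color 3: [13, 20]; color 4: [15].

χ(G) = 4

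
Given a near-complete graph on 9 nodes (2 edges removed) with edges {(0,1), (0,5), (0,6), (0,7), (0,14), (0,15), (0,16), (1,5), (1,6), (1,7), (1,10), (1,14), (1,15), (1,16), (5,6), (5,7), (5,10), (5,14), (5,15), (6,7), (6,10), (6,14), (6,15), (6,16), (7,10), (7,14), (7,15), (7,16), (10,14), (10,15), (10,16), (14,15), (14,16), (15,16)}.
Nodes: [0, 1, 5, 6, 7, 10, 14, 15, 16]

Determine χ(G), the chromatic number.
Clique number ω(G) = 7 (lower bound: χ ≥ ω).
The clique on [0, 1, 6, 7, 14, 15, 16] has size 7, forcing χ ≥ 7, and the coloring below uses 7 colors, so χ(G) = 7.
A valid 7-coloring: color 1: [1]; color 2: [6]; color 3: [14]; color 4: [7]; color 5: [15]; color 6: [0, 10]; color 7: [5, 16].

χ(G) = 7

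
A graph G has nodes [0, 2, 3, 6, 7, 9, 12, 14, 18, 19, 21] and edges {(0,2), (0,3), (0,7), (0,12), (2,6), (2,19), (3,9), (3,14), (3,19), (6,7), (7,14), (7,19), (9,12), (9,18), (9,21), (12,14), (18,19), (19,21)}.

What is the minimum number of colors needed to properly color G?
χ(G) = 2

Clique number ω(G) = 2 (lower bound: χ ≥ ω).
The graph is bipartite (no odd cycle), so 2 colors suffice: χ(G) = 2.
A valid 2-coloring: color 1: [0, 6, 9, 14, 19]; color 2: [2, 3, 7, 12, 18, 21].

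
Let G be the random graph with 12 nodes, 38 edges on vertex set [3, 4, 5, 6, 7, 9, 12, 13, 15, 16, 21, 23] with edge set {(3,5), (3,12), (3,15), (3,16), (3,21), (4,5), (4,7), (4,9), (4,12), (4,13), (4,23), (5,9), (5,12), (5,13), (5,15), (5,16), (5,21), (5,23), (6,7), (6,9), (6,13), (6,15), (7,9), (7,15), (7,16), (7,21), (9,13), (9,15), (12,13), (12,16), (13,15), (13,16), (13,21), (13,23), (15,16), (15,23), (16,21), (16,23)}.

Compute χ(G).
Clique number ω(G) = 5 (lower bound: χ ≥ ω).
The clique on [5, 13, 15, 16, 23] has size 5, forcing χ ≥ 5, and the coloring below uses 5 colors, so χ(G) = 5.
A valid 5-coloring: color 1: [3, 7, 13]; color 2: [5, 6]; color 3: [4, 15, 21]; color 4: [9, 16]; color 5: [12, 23].

χ(G) = 5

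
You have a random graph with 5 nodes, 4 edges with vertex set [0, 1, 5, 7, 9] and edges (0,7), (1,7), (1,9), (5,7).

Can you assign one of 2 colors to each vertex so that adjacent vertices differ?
Yes, G is 2-colorable

A valid 2-coloring: color 1: [7, 9]; color 2: [0, 1, 5].
(χ(G) = 2 ≤ 2.)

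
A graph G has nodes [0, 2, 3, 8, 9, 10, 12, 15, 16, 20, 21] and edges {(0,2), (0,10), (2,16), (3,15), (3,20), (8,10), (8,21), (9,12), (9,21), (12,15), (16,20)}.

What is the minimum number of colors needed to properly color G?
χ(G) = 3

Clique number ω(G) = 2 (lower bound: χ ≥ ω).
Odd cycle [9, 12, 15, 3, 20, 16, 2, 0, 10, 8, 21] needs 3 colors (χ ≥ 3).
The coloring below uses 3 colors, so χ(G) = 3.
A valid 3-coloring: color 1: [2, 8, 9, 15, 20]; color 2: [0, 3, 12, 16, 21]; color 3: [10].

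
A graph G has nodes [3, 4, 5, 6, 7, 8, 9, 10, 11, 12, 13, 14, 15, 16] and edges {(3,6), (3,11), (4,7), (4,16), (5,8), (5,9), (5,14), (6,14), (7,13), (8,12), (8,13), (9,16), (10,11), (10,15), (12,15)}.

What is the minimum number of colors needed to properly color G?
Clique number ω(G) = 2 (lower bound: χ ≥ ω).
Odd cycle [14, 6, 3, 11, 10, 15, 12, 8, 5] needs 3 colors (χ ≥ 3).
The coloring below uses 3 colors, so χ(G) = 3.
A valid 3-coloring: color 1: [5, 6, 7, 11, 15, 16]; color 2: [3, 4, 8, 9, 10, 14]; color 3: [12, 13].

χ(G) = 3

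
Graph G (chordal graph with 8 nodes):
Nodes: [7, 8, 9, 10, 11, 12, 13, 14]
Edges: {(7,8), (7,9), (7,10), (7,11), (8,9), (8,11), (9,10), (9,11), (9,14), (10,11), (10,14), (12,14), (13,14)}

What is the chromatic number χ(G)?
Clique number ω(G) = 4 (lower bound: χ ≥ ω).
The clique on [7, 8, 9, 11] has size 4, forcing χ ≥ 4, and the coloring below uses 4 colors, so χ(G) = 4.
A valid 4-coloring: color 1: [9, 12, 13]; color 2: [7, 14]; color 3: [8, 10]; color 4: [11].

χ(G) = 4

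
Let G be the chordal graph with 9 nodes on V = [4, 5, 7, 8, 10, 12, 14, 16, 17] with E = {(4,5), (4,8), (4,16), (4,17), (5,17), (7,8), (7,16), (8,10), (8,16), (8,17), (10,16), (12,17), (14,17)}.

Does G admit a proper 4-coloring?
Yes, G is 4-colorable

A valid 4-coloring: color 1: [5, 8, 12, 14]; color 2: [16, 17]; color 3: [4, 7, 10].
(χ(G) = 3 ≤ 4.)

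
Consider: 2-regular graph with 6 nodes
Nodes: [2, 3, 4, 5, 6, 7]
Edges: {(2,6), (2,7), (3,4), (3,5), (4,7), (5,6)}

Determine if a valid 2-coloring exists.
A valid 2-coloring: color 1: [3, 6, 7]; color 2: [2, 4, 5].
(χ(G) = 2 ≤ 2.)

Yes, G is 2-colorable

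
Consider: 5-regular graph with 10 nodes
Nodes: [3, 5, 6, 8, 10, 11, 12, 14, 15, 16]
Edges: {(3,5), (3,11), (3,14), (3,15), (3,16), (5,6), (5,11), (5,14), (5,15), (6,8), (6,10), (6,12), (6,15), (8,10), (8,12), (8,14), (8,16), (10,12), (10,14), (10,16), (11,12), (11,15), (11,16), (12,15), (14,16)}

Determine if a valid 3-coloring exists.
No, G is not 3-colorable

The clique on vertices [3, 5, 11, 15] has size 4 > 3, so it alone needs 4 colors.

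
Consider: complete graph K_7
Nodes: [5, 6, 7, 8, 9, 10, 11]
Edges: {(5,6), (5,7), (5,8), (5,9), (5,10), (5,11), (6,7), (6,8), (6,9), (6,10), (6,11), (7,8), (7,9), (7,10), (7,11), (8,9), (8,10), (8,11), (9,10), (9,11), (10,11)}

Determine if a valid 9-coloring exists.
Yes, G is 9-colorable

A valid 9-coloring: color 1: [8]; color 2: [7]; color 3: [5]; color 4: [6]; color 5: [10]; color 6: [11]; color 7: [9].
(χ(G) = 7 ≤ 9.)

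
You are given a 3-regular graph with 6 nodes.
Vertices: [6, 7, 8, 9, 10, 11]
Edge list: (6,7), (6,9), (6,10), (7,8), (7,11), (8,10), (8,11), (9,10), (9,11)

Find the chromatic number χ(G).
Clique number ω(G) = 3 (lower bound: χ ≥ ω).
The clique on [7, 8, 11] has size 3, forcing χ ≥ 3, and the coloring below uses 3 colors, so χ(G) = 3.
A valid 3-coloring: color 1: [6, 11]; color 2: [8, 9]; color 3: [7, 10].

χ(G) = 3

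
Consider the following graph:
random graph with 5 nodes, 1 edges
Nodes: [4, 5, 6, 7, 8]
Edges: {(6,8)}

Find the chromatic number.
χ(G) = 2

Clique number ω(G) = 2 (lower bound: χ ≥ ω).
The graph is bipartite (no odd cycle), so 2 colors suffice: χ(G) = 2.
A valid 2-coloring: color 1: [4, 5, 7, 8]; color 2: [6].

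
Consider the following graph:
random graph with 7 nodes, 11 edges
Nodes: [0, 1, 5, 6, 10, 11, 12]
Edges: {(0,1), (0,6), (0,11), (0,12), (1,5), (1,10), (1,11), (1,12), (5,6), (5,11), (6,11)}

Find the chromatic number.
Clique number ω(G) = 3 (lower bound: χ ≥ ω).
The clique on [0, 1, 11] has size 3, forcing χ ≥ 3, and the coloring below uses 3 colors, so χ(G) = 3.
A valid 3-coloring: color 1: [1, 6]; color 2: [0, 5, 10]; color 3: [11, 12].

χ(G) = 3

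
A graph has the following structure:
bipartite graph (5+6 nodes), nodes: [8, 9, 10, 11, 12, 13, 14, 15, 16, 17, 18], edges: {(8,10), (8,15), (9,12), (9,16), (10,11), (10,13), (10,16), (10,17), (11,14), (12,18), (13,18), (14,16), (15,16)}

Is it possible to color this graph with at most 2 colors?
A valid 2-coloring: color 1: [9, 10, 14, 15, 18]; color 2: [8, 11, 12, 13, 16, 17].
(χ(G) = 2 ≤ 2.)

Yes, G is 2-colorable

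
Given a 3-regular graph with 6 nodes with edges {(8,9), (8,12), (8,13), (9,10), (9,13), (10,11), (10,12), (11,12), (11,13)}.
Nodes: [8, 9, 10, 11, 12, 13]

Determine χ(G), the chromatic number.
Clique number ω(G) = 3 (lower bound: χ ≥ ω).
The clique on [8, 9, 13] has size 3, forcing χ ≥ 3, and the coloring below uses 3 colors, so χ(G) = 3.
A valid 3-coloring: color 1: [9, 11]; color 2: [12, 13]; color 3: [8, 10].

χ(G) = 3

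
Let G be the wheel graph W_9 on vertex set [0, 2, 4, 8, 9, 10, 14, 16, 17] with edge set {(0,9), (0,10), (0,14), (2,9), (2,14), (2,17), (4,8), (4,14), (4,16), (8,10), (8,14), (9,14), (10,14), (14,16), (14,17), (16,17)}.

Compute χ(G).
Clique number ω(G) = 3 (lower bound: χ ≥ ω).
The clique on [0, 9, 14] has size 3, forcing χ ≥ 3, and the coloring below uses 3 colors, so χ(G) = 3.
A valid 3-coloring: color 1: [14]; color 2: [0, 2, 8, 16]; color 3: [4, 9, 10, 17].

χ(G) = 3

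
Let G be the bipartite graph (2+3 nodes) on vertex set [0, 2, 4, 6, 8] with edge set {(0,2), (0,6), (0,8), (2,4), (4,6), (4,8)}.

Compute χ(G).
Clique number ω(G) = 2 (lower bound: χ ≥ ω).
The graph is bipartite (no odd cycle), so 2 colors suffice: χ(G) = 2.
A valid 2-coloring: color 1: [0, 4]; color 2: [2, 6, 8].

χ(G) = 2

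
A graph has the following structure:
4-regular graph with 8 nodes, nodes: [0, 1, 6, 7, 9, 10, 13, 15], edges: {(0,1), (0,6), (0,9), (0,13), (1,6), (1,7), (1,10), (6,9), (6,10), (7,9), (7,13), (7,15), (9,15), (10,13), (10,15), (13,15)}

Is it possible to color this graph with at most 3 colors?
A valid 3-coloring: color 1: [1, 9, 13]; color 2: [6, 15]; color 3: [0, 7, 10].
(χ(G) = 3 ≤ 3.)

Yes, G is 3-colorable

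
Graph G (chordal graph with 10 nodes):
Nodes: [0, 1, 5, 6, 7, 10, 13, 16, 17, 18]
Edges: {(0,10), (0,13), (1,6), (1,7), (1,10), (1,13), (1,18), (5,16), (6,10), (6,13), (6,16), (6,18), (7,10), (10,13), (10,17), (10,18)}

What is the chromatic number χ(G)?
Clique number ω(G) = 4 (lower bound: χ ≥ ω).
The clique on [1, 6, 10, 18] has size 4, forcing χ ≥ 4, and the coloring below uses 4 colors, so χ(G) = 4.
A valid 4-coloring: color 1: [10, 16]; color 2: [0, 1, 5, 17]; color 3: [6, 7]; color 4: [13, 18].

χ(G) = 4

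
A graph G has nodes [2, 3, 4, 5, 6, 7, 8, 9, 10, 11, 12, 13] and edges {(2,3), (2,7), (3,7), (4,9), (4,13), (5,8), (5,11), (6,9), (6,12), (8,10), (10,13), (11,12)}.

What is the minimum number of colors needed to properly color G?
Clique number ω(G) = 3 (lower bound: χ ≥ ω).
The clique on [2, 3, 7] has size 3, forcing χ ≥ 3, and the coloring below uses 3 colors, so χ(G) = 3.
A valid 3-coloring: color 1: [3, 4, 6, 10, 11]; color 2: [2, 5, 9, 12, 13]; color 3: [7, 8].

χ(G) = 3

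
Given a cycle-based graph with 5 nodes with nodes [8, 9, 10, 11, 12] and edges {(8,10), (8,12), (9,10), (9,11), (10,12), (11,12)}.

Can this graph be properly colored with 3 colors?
A valid 3-coloring: color 1: [10, 11]; color 2: [9, 12]; color 3: [8].
(χ(G) = 3 ≤ 3.)

Yes, G is 3-colorable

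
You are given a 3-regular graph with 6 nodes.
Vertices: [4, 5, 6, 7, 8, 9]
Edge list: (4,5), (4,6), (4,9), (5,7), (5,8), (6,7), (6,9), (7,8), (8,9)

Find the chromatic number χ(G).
Clique number ω(G) = 3 (lower bound: χ ≥ ω).
The clique on [5, 7, 8] has size 3, forcing χ ≥ 3, and the coloring below uses 3 colors, so χ(G) = 3.
A valid 3-coloring: color 1: [5, 9]; color 2: [4, 7]; color 3: [6, 8].

χ(G) = 3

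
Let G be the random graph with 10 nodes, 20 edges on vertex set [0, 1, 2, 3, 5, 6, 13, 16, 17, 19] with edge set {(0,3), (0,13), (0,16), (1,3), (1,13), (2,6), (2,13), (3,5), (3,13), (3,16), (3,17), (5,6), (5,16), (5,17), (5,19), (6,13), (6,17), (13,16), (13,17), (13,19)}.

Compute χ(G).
χ(G) = 4

Clique number ω(G) = 4 (lower bound: χ ≥ ω).
The clique on [0, 3, 13, 16] has size 4, forcing χ ≥ 4, and the coloring below uses 4 colors, so χ(G) = 4.
A valid 4-coloring: color 1: [5, 13]; color 2: [3, 6, 19]; color 3: [1, 2, 16, 17]; color 4: [0].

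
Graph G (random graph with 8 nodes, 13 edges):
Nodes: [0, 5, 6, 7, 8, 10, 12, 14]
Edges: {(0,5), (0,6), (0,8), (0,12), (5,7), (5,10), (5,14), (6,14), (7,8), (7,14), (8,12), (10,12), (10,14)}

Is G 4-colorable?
A valid 4-coloring: color 1: [0, 14]; color 2: [5, 6, 12]; color 3: [8, 10]; color 4: [7].
(χ(G) = 3 ≤ 4.)

Yes, G is 4-colorable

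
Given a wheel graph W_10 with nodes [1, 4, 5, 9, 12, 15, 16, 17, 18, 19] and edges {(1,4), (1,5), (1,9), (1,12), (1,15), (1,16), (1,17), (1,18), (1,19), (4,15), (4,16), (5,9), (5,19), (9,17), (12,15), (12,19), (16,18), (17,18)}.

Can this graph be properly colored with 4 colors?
A valid 4-coloring: color 1: [1]; color 2: [9, 15, 16, 19]; color 3: [4, 5, 12, 17]; color 4: [18].
(χ(G) = 4 ≤ 4.)

Yes, G is 4-colorable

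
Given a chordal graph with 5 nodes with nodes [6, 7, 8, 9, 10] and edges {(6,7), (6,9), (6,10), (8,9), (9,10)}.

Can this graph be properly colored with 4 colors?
A valid 4-coloring: color 1: [6, 8]; color 2: [7, 9]; color 3: [10].
(χ(G) = 3 ≤ 4.)

Yes, G is 4-colorable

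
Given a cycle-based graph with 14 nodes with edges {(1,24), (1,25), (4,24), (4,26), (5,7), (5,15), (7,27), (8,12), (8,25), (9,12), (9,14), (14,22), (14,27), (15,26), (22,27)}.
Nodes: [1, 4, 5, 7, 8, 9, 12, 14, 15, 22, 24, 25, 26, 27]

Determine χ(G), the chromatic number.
χ(G) = 3

Clique number ω(G) = 3 (lower bound: χ ≥ ω).
The clique on [14, 22, 27] has size 3, forcing χ ≥ 3, and the coloring below uses 3 colors, so χ(G) = 3.
A valid 3-coloring: color 1: [1, 4, 7, 12, 14, 15]; color 2: [5, 8, 9, 24, 26, 27]; color 3: [22, 25].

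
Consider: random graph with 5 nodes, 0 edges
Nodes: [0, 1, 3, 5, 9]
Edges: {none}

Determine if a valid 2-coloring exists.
A valid 2-coloring: color 1: [0, 1, 3, 5, 9].
(χ(G) = 1 ≤ 2.)

Yes, G is 2-colorable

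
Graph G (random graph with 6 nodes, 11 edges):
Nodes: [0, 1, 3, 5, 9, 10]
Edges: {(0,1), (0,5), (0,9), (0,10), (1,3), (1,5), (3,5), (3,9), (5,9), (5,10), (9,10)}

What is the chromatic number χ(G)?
χ(G) = 4

Clique number ω(G) = 4 (lower bound: χ ≥ ω).
The clique on [0, 5, 9, 10] has size 4, forcing χ ≥ 4, and the coloring below uses 4 colors, so χ(G) = 4.
A valid 4-coloring: color 1: [5]; color 2: [0, 3]; color 3: [1, 9]; color 4: [10].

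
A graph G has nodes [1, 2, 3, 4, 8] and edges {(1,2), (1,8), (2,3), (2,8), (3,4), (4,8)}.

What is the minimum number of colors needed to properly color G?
χ(G) = 3

Clique number ω(G) = 3 (lower bound: χ ≥ ω).
The clique on [1, 2, 8] has size 3, forcing χ ≥ 3, and the coloring below uses 3 colors, so χ(G) = 3.
A valid 3-coloring: color 1: [2, 4]; color 2: [3, 8]; color 3: [1].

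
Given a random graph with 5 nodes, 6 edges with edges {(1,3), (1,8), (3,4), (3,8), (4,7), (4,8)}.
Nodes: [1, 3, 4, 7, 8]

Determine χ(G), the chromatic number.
χ(G) = 3

Clique number ω(G) = 3 (lower bound: χ ≥ ω).
The clique on [1, 3, 8] has size 3, forcing χ ≥ 3, and the coloring below uses 3 colors, so χ(G) = 3.
A valid 3-coloring: color 1: [7, 8]; color 2: [3]; color 3: [1, 4].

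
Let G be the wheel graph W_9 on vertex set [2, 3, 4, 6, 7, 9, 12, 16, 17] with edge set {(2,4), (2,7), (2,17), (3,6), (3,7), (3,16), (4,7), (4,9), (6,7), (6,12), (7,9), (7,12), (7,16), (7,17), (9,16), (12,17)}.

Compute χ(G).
Clique number ω(G) = 3 (lower bound: χ ≥ ω).
The clique on [2, 7, 17] has size 3, forcing χ ≥ 3, and the coloring below uses 3 colors, so χ(G) = 3.
A valid 3-coloring: color 1: [7]; color 2: [4, 6, 16, 17]; color 3: [2, 3, 9, 12].

χ(G) = 3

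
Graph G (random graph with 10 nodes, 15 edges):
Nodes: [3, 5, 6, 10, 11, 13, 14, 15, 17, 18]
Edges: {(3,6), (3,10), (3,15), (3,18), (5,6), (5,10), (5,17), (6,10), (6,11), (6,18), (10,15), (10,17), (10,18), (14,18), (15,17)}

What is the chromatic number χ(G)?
Clique number ω(G) = 4 (lower bound: χ ≥ ω).
The clique on [3, 6, 10, 18] has size 4, forcing χ ≥ 4, and the coloring below uses 4 colors, so χ(G) = 4.
A valid 4-coloring: color 1: [10, 11, 13, 14]; color 2: [6, 15]; color 3: [3, 5]; color 4: [17, 18].

χ(G) = 4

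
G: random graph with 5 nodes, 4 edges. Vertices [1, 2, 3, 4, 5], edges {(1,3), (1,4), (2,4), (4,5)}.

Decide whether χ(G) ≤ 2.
A valid 2-coloring: color 1: [3, 4]; color 2: [1, 2, 5].
(χ(G) = 2 ≤ 2.)

Yes, G is 2-colorable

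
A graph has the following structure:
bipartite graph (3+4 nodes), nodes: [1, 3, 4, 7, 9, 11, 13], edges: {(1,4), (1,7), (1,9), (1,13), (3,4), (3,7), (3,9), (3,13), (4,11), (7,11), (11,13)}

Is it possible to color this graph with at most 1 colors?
No, G is not 1-colorable

Edge (4,11) forces its endpoints to differ, so 1 color is not enough.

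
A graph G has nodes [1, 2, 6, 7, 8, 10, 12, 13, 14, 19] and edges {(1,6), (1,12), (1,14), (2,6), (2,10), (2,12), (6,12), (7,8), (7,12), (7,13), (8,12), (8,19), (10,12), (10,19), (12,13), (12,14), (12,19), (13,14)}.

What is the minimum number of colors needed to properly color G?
χ(G) = 4

Clique number ω(G) = 3 (lower bound: χ ≥ ω).
Odd cycle [6, 2, 10, 19, 8, 7, 13, 14, 1] needs 3 colors (χ ≥ 3).
Vertex 12 is adjacent to every vertex of [1, 2, 6, 7, 8, 10, 13, 14, 19], which already need 3 colors among themselves, so 12 needs a new color (χ ≥ 4).
The coloring below uses 4 colors, so χ(G) = 4.
A valid 4-coloring: color 1: [12]; color 2: [6, 8, 10, 14]; color 3: [1, 2, 7, 19]; color 4: [13].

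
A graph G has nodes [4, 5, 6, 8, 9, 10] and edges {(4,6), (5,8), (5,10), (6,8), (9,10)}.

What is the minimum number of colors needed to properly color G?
Clique number ω(G) = 2 (lower bound: χ ≥ ω).
The graph is bipartite (no odd cycle), so 2 colors suffice: χ(G) = 2.
A valid 2-coloring: color 1: [5, 6, 9]; color 2: [4, 8, 10].

χ(G) = 2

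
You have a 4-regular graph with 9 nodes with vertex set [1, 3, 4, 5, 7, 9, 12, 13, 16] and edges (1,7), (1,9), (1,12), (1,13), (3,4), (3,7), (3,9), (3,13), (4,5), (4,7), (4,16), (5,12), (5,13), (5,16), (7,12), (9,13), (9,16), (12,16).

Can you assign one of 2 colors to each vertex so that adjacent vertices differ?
The clique on vertices [1, 9, 13] has size 3 > 2, so it alone needs 3 colors.

No, G is not 2-colorable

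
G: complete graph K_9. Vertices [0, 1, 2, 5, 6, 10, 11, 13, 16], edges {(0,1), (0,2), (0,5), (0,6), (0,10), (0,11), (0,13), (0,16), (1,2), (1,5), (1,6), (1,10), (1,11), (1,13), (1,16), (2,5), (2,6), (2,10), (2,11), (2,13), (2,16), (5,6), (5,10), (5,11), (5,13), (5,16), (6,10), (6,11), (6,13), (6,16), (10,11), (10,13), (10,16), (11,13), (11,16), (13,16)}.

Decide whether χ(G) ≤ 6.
The clique on vertices [0, 1, 2, 5, 6, 10, 11, 13, 16] has size 9 > 6, so it alone needs 9 colors.

No, G is not 6-colorable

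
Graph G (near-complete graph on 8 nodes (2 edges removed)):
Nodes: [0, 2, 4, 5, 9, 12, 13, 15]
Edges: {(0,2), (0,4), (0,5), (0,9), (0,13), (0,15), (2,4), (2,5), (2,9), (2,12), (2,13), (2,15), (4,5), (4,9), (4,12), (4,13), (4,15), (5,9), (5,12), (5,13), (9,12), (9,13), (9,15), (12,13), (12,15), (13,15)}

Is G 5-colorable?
The clique on vertices [0, 2, 4, 5, 9, 13] has size 6 > 5, so it alone needs 6 colors.

No, G is not 5-colorable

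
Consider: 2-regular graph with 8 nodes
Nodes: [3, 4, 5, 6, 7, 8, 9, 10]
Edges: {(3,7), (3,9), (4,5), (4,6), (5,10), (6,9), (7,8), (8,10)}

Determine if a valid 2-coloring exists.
Yes, G is 2-colorable

A valid 2-coloring: color 1: [4, 7, 9, 10]; color 2: [3, 5, 6, 8].
(χ(G) = 2 ≤ 2.)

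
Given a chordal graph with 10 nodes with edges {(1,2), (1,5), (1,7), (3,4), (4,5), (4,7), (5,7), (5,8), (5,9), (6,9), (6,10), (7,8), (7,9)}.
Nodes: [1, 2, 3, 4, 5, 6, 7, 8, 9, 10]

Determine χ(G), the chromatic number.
χ(G) = 3

Clique number ω(G) = 3 (lower bound: χ ≥ ω).
The clique on [5, 7, 8] has size 3, forcing χ ≥ 3, and the coloring below uses 3 colors, so χ(G) = 3.
A valid 3-coloring: color 1: [2, 3, 5, 6]; color 2: [7, 10]; color 3: [1, 4, 8, 9].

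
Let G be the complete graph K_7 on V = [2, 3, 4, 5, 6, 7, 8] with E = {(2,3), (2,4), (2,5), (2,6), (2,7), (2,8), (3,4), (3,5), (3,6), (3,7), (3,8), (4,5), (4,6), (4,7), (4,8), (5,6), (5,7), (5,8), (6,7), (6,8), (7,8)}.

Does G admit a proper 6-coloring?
No, G is not 6-colorable

The clique on vertices [2, 3, 4, 5, 6, 7, 8] has size 7 > 6, so it alone needs 7 colors.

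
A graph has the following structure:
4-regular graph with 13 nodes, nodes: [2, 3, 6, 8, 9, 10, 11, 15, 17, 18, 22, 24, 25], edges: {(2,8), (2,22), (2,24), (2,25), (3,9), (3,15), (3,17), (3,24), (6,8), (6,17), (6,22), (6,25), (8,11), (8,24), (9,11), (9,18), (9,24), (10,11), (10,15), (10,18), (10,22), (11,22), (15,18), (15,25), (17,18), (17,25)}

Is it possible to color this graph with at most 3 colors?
Yes, G is 3-colorable

A valid 3-coloring: color 1: [2, 6, 9, 10]; color 2: [3, 8, 18, 22, 25]; color 3: [11, 15, 17, 24].
(χ(G) = 3 ≤ 3.)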